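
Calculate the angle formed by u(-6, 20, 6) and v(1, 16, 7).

u·v = (-6)·1 + 20·16 + 6·7 = -6 + 320 + 42 = 356
|u| = √((-6)² + 20² + 6²) = √472 ≈ 21.73
|v| = √(1² + 16² + 7²) = √306 ≈ 17.49
cos θ = (u·v)/(|u||v|) = 356/(21.73·17.49) ≈ 0.9367
θ = arccos(0.9367) ≈ 20.49°

20.49°


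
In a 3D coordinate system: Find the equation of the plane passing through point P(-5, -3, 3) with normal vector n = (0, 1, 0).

The plane through P with normal n = (a, b, c) satisfies n·(r - P) = 0,
i.e. ax + by + cz = a·x₀ + b·y₀ + c·z₀.
d = 0·(-5) + 1·(-3) + 0·3
  = 0 - 3 + 0
  = -3
Equation: y = -3

y = -3


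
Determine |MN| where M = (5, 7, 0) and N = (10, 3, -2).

d = √[(x₂-x₁)² + (y₂-y₁)² + (z₂-z₁)²]
  = √[5² + (-4)² + (-2)²]
  = √[25 + 16 + 4]
  = √45
  ≈ 6.708

6.708


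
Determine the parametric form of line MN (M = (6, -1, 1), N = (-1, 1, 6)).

Direction vector d = N - M = (-1 - 6, 1 + 1, 6 - 1) = (-7, 2, 5)
Parametric form r = M + t·d:
x = 6 - 7t, y = -1 + 2t, z = 1 + 5t

x = 6 - 7t, y = -1 + 2t, z = 1 + 5t


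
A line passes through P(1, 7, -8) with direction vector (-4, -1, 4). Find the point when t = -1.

P(t) = P + t·d
  = (1 + (-4)·(-1), 7 + (-1)·(-1), -8 + 4·(-1))
  = (1 + 4, 7 + 1, -8 - 4)
  = (5, 8, -12)

(5, 8, -12)


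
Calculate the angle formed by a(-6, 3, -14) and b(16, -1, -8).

a·b = (-6)·16 + 3·(-1) + (-14)·(-8) = -96 - 3 + 112 = 13
|a| = √((-6)² + 3² + (-14)²) = √241 ≈ 15.52
|b| = √(16² + (-1)² + (-8)²) = √321 ≈ 17.92
cos θ = (a·b)/(|a||b|) = 13/(15.52·17.92) ≈ 0.04674
θ = arccos(0.04674) ≈ 87.32°

87.32°


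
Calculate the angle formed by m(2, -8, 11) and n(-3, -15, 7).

m·n = 2·(-3) + (-8)·(-15) + 11·7 = -6 + 120 + 77 = 191
|m| = √(2² + (-8)² + 11²) = √189 ≈ 13.75
|n| = √((-3)² + (-15)² + 7²) = √283 ≈ 16.82
cos θ = (m·n)/(|m||n|) = 191/(13.75·16.82) ≈ 0.8259
θ = arccos(0.8259) ≈ 34.32°

34.32°


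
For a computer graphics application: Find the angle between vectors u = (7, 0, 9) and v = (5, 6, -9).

u·v = 7·5 + 0·6 + 9·(-9) = 35 + 0 - 81 = -46
|u| = √(7² + 0² + 9²) = √130 ≈ 11.4
|v| = √(5² + 6² + (-9)²) = √142 ≈ 11.92
cos θ = (u·v)/(|u||v|) = -46/(11.4·11.92) ≈ -0.3386
θ = arccos(-0.3386) ≈ 109.8°

109.8°


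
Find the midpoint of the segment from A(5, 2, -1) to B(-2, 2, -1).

M = ((x₁+x₂)/2, (y₁+y₂)/2, (z₁+z₂)/2)
  = ((5 - 2)/2, (2 + 2)/2, (-1 - 1)/2)
  = (3/2, 4/2, -2/2)
  = (1.5, 2, -1)

(1.5, 2, -1)


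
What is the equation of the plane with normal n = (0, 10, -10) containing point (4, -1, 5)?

The plane through P with normal n = (a, b, c) satisfies n·(r - P) = 0,
i.e. ax + by + cz = a·x₀ + b·y₀ + c·z₀.
d = 0·4 + 10·(-1) + (-10)·5
  = 0 - 10 - 50
  = -60
Equation: 10y - 10z = -60

10y - 10z = -60


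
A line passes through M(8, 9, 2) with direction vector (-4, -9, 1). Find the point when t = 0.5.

P(t) = M + t·d
  = (8 + (-4)·0.5, 9 + (-9)·0.5, 2 + 1·0.5)
  = (8 - 2, 9 - 4.5, 2 + 0.5)
  = (6, 4.5, 2.5)

(6, 4.5, 2.5)


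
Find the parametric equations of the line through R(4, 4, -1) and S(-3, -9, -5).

Direction vector d = S - R = (-3 - 4, -9 - 4, -5 + 1) = (-7, -13, -4)
Parametric form r = R + t·d:
x = 4 - 7t, y = 4 - 13t, z = -1 - 4t

x = 4 - 7t, y = 4 - 13t, z = -1 - 4t


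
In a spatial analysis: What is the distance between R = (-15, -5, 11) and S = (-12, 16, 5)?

d = √[(x₂-x₁)² + (y₂-y₁)² + (z₂-z₁)²]
  = √[3² + 21² + (-6)²]
  = √[9 + 441 + 36]
  = √486
  ≈ 22.05

22.05


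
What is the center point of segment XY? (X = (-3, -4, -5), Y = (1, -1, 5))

M = ((x₁+x₂)/2, (y₁+y₂)/2, (z₁+z₂)/2)
  = ((-3 + 1)/2, (-4 - 1)/2, (-5 + 5)/2)
  = (-2/2, -5/2, 0/2)
  = (-1, -2.5, 0)

(-1, -2.5, 0)


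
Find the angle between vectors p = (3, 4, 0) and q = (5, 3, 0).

p·q = 3·5 + 4·3 + 0·0 = 15 + 12 + 0 = 27
|p| = √(3² + 4² + 0²) = √25 ≈ 5
|q| = √(5² + 3² + 0²) = √34 ≈ 5.831
cos θ = (p·q)/(|p||q|) = 27/(5·5.831) ≈ 0.9261
θ = arccos(0.9261) ≈ 22.17°

22.17°


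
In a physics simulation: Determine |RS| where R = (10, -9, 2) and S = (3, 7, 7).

d = √[(x₂-x₁)² + (y₂-y₁)² + (z₂-z₁)²]
  = √[(-7)² + 16² + 5²]
  = √[49 + 256 + 25]
  = √330
  ≈ 18.17

18.17


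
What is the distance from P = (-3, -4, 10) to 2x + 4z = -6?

distance = |a·x₀ + b·y₀ + c·z₀ - d| / √(a² + b² + c²)
  = |2·(-3) + 0·(-4) + 4·10 - (-6)| / √(2² + 0² + 4²)
  = |-6 + 0 + 40 + 6| / √(4 + 0 + 16)
  = |40| / √20
  = 40 / 4.472
  ≈ 8.944

8.944


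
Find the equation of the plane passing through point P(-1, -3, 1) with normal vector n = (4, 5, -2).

The plane through P with normal n = (a, b, c) satisfies n·(r - P) = 0,
i.e. ax + by + cz = a·x₀ + b·y₀ + c·z₀.
d = 4·(-1) + 5·(-3) + (-2)·1
  = -4 - 15 - 2
  = -21
Equation: 4x + 5y - 2z = -21

4x + 5y - 2z = -21


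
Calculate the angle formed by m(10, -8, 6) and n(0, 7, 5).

m·n = 10·0 + (-8)·7 + 6·5 = 0 - 56 + 30 = -26
|m| = √(10² + (-8)² + 6²) = √200 ≈ 14.14
|n| = √(0² + 7² + 5²) = √74 ≈ 8.602
cos θ = (m·n)/(|m||n|) = -26/(14.14·8.602) ≈ -0.2137
θ = arccos(-0.2137) ≈ 102.3°

102.3°


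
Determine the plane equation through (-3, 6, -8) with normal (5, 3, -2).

The plane through P with normal n = (a, b, c) satisfies n·(r - P) = 0,
i.e. ax + by + cz = a·x₀ + b·y₀ + c·z₀.
d = 5·(-3) + 3·6 + (-2)·(-8)
  = -15 + 18 + 16
  = 19
Equation: 5x + 3y - 2z = 19

5x + 3y - 2z = 19


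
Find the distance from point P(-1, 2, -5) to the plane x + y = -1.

distance = |a·x₀ + b·y₀ + c·z₀ - d| / √(a² + b² + c²)
  = |1·(-1) + 1·2 + 0·(-5) - (-1)| / √(1² + 1² + 0²)
  = |-1 + 2 + 0 + 1| / √(1 + 1 + 0)
  = |2| / √2
  = 2 / 1.414
  ≈ 1.414

1.414


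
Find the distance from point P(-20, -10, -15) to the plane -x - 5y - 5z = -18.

distance = |a·x₀ + b·y₀ + c·z₀ - d| / √(a² + b² + c²)
  = |(-1)·(-20) + (-5)·(-10) + (-5)·(-15) - (-18)| / √((-1)² + (-5)² + (-5)²)
  = |20 + 50 + 75 + 18| / √(1 + 25 + 25)
  = |163| / √51
  = 163 / 7.141
  ≈ 22.82

22.82


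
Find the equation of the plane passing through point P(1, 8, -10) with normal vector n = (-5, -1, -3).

The plane through P with normal n = (a, b, c) satisfies n·(r - P) = 0,
i.e. ax + by + cz = a·x₀ + b·y₀ + c·z₀.
d = (-5)·1 + (-1)·8 + (-3)·(-10)
  = -5 - 8 + 30
  = 17
Equation: -5x - y - 3z = 17

-5x - y - 3z = 17


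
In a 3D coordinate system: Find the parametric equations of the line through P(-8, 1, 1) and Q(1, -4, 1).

Direction vector d = Q - P = (1 + 8, -4 - 1, 1 - 1) = (9, -5, 0)
Parametric form r = P + t·d:
x = -8 + 9t, y = 1 - 5t, z = 1

x = -8 + 9t, y = 1 - 5t, z = 1


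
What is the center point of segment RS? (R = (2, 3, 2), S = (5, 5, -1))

M = ((x₁+x₂)/2, (y₁+y₂)/2, (z₁+z₂)/2)
  = ((2 + 5)/2, (3 + 5)/2, (2 - 1)/2)
  = (7/2, 8/2, 1/2)
  = (3.5, 4, 0.5)

(3.5, 4, 0.5)


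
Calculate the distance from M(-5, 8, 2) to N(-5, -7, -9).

d = √[(x₂-x₁)² + (y₂-y₁)² + (z₂-z₁)²]
  = √[0² + (-15)² + (-11)²]
  = √[0 + 225 + 121]
  = √346
  ≈ 18.6

18.6


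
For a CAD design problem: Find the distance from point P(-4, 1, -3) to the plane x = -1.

distance = |a·x₀ + b·y₀ + c·z₀ - d| / √(a² + b² + c²)
  = |1·(-4) + 0·1 + 0·(-3) - (-1)| / √(1² + 0² + 0²)
  = |-4 + 0 + 0 + 1| / √(1 + 0 + 0)
  = |-3| / √1
  = 3 / 1
  ≈ 3

3


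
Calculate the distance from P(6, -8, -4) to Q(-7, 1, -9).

d = √[(x₂-x₁)² + (y₂-y₁)² + (z₂-z₁)²]
  = √[(-13)² + 9² + (-5)²]
  = √[169 + 81 + 25]
  = √275
  ≈ 16.58

16.58


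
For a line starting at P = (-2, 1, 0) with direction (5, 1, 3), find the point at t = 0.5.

P(t) = P + t·d
  = (-2 + 5·0.5, 1 + 1·0.5, 0 + 3·0.5)
  = (-2 + 2.5, 1 + 0.5, 0 + 1.5)
  = (0.5, 1.5, 1.5)

(0.5, 1.5, 1.5)


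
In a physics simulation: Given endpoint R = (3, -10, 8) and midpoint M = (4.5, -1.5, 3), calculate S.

S = 2M - R
  = (2·4.5 - 3, 2·(-1.5) - (-10), 2·3 - 8)
  = (9 - 3, -3 + 10, 6 - 8)
  = (6, 7, -2)

(6, 7, -2)


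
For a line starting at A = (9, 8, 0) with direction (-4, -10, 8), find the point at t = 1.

P(t) = A + t·d
  = (9 + (-4)·1, 8 + (-10)·1, 0 + 8·1)
  = (9 - 4, 8 - 10, 0 + 8)
  = (5, -2, 8)

(5, -2, 8)


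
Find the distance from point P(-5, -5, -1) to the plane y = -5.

distance = |a·x₀ + b·y₀ + c·z₀ - d| / √(a² + b² + c²)
  = |0·(-5) + 1·(-5) + 0·(-1) - (-5)| / √(0² + 1² + 0²)
  = |0 - 5 + 0 + 5| / √(0 + 1 + 0)
  = |0| / √1
  = 0 / 1
  ≈ 0

0


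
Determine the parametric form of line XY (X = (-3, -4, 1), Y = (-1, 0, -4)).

Direction vector d = Y - X = (-1 + 3, 0 + 4, -4 - 1) = (2, 4, -5)
Parametric form r = X + t·d:
x = -3 + 2t, y = -4 + 4t, z = 1 - 5t

x = -3 + 2t, y = -4 + 4t, z = 1 - 5t


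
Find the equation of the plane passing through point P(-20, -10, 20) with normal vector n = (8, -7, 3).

The plane through P with normal n = (a, b, c) satisfies n·(r - P) = 0,
i.e. ax + by + cz = a·x₀ + b·y₀ + c·z₀.
d = 8·(-20) + (-7)·(-10) + 3·20
  = -160 + 70 + 60
  = -30
Equation: 8x - 7y + 3z = -30

8x - 7y + 3z = -30


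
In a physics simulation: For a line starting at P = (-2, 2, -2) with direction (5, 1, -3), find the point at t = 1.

P(t) = P + t·d
  = (-2 + 5·1, 2 + 1·1, -2 + (-3)·1)
  = (-2 + 5, 2 + 1, -2 - 3)
  = (3, 3, -5)

(3, 3, -5)


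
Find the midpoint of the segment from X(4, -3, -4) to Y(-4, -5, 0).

M = ((x₁+x₂)/2, (y₁+y₂)/2, (z₁+z₂)/2)
  = ((4 - 4)/2, (-3 - 5)/2, (-4 + 0)/2)
  = (0/2, -8/2, -4/2)
  = (0, -4, -2)

(0, -4, -2)


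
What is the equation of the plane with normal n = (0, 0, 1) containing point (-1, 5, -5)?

The plane through P with normal n = (a, b, c) satisfies n·(r - P) = 0,
i.e. ax + by + cz = a·x₀ + b·y₀ + c·z₀.
d = 0·(-1) + 0·5 + 1·(-5)
  = 0 + 0 - 5
  = -5
Equation: z = -5

z = -5


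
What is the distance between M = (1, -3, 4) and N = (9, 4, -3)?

d = √[(x₂-x₁)² + (y₂-y₁)² + (z₂-z₁)²]
  = √[8² + 7² + (-7)²]
  = √[64 + 49 + 49]
  = √162
  ≈ 12.73

12.73


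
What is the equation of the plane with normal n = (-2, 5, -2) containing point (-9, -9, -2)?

The plane through P with normal n = (a, b, c) satisfies n·(r - P) = 0,
i.e. ax + by + cz = a·x₀ + b·y₀ + c·z₀.
d = (-2)·(-9) + 5·(-9) + (-2)·(-2)
  = 18 - 45 + 4
  = -23
Equation: -2x + 5y - 2z = -23

-2x + 5y - 2z = -23


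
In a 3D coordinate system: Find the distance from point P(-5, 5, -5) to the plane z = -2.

distance = |a·x₀ + b·y₀ + c·z₀ - d| / √(a² + b² + c²)
  = |0·(-5) + 0·5 + 1·(-5) - (-2)| / √(0² + 0² + 1²)
  = |0 + 0 - 5 + 2| / √(0 + 0 + 1)
  = |-3| / √1
  = 3 / 1
  ≈ 3

3


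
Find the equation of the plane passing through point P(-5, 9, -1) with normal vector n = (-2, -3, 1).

The plane through P with normal n = (a, b, c) satisfies n·(r - P) = 0,
i.e. ax + by + cz = a·x₀ + b·y₀ + c·z₀.
d = (-2)·(-5) + (-3)·9 + 1·(-1)
  = 10 - 27 - 1
  = -18
Equation: -2x - 3y + z = -18

-2x - 3y + z = -18


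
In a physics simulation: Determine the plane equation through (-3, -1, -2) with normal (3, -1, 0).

The plane through P with normal n = (a, b, c) satisfies n·(r - P) = 0,
i.e. ax + by + cz = a·x₀ + b·y₀ + c·z₀.
d = 3·(-3) + (-1)·(-1) + 0·(-2)
  = -9 + 1 + 0
  = -8
Equation: 3x - y = -8

3x - y = -8


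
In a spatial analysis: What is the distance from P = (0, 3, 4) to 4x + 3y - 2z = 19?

distance = |a·x₀ + b·y₀ + c·z₀ - d| / √(a² + b² + c²)
  = |4·0 + 3·3 + (-2)·4 - 19| / √(4² + 3² + (-2)²)
  = |0 + 9 - 8 - 19| / √(16 + 9 + 4)
  = |-18| / √29
  = 18 / 5.385
  ≈ 3.343

3.343


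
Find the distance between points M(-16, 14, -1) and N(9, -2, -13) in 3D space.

d = √[(x₂-x₁)² + (y₂-y₁)² + (z₂-z₁)²]
  = √[25² + (-16)² + (-12)²]
  = √[625 + 256 + 144]
  = √1025
  ≈ 32.02

32.02


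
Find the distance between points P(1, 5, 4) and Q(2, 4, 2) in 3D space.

d = √[(x₂-x₁)² + (y₂-y₁)² + (z₂-z₁)²]
  = √[1² + (-1)² + (-2)²]
  = √[1 + 1 + 4]
  = √6
  ≈ 2.449

2.449


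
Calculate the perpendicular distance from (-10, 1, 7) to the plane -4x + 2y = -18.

distance = |a·x₀ + b·y₀ + c·z₀ - d| / √(a² + b² + c²)
  = |(-4)·(-10) + 2·1 + 0·7 - (-18)| / √((-4)² + 2² + 0²)
  = |40 + 2 + 0 + 18| / √(16 + 4 + 0)
  = |60| / √20
  = 60 / 4.472
  ≈ 13.42

13.42


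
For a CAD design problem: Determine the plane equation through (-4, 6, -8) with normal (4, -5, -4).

The plane through P with normal n = (a, b, c) satisfies n·(r - P) = 0,
i.e. ax + by + cz = a·x₀ + b·y₀ + c·z₀.
d = 4·(-4) + (-5)·6 + (-4)·(-8)
  = -16 - 30 + 32
  = -14
Equation: 4x - 5y - 4z = -14

4x - 5y - 4z = -14


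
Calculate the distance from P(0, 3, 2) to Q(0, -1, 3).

d = √[(x₂-x₁)² + (y₂-y₁)² + (z₂-z₁)²]
  = √[0² + (-4)² + 1²]
  = √[0 + 16 + 1]
  = √17
  ≈ 4.123

4.123


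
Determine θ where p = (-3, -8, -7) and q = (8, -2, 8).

p·q = (-3)·8 + (-8)·(-2) + (-7)·8 = -24 + 16 - 56 = -64
|p| = √((-3)² + (-8)² + (-7)²) = √122 ≈ 11.05
|q| = √(8² + (-2)² + 8²) = √132 ≈ 11.49
cos θ = (p·q)/(|p||q|) = -64/(11.05·11.49) ≈ -0.5043
θ = arccos(-0.5043) ≈ 120.3°

120.3°


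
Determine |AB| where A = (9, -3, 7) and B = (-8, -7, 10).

d = √[(x₂-x₁)² + (y₂-y₁)² + (z₂-z₁)²]
  = √[(-17)² + (-4)² + 3²]
  = √[289 + 16 + 9]
  = √314
  ≈ 17.72

17.72


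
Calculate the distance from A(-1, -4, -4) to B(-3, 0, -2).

d = √[(x₂-x₁)² + (y₂-y₁)² + (z₂-z₁)²]
  = √[(-2)² + 4² + 2²]
  = √[4 + 16 + 4]
  = √24
  ≈ 4.899

4.899


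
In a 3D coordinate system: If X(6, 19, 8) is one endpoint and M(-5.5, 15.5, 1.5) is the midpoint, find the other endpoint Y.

Y = 2M - X
  = (2·(-5.5) - 6, 2·15.5 - 19, 2·1.5 - 8)
  = (-11 - 6, 31 - 19, 3 - 8)
  = (-17, 12, -5)

(-17, 12, -5)


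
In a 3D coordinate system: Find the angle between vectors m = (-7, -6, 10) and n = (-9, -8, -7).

m·n = (-7)·(-9) + (-6)·(-8) + 10·(-7) = 63 + 48 - 70 = 41
|m| = √((-7)² + (-6)² + 10²) = √185 ≈ 13.6
|n| = √((-9)² + (-8)² + (-7)²) = √194 ≈ 13.93
cos θ = (m·n)/(|m||n|) = 41/(13.6·13.93) ≈ 0.2164
θ = arccos(0.2164) ≈ 77.5°

77.5°


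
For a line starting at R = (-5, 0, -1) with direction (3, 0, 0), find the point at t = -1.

P(t) = R + t·d
  = (-5 + 3·(-1), 0 + 0·(-1), -1 + 0·(-1))
  = (-5 - 3, 0 + 0, -1 + 0)
  = (-8, 0, -1)

(-8, 0, -1)


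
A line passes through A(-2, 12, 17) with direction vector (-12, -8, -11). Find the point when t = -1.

P(t) = A + t·d
  = (-2 + (-12)·(-1), 12 + (-8)·(-1), 17 + (-11)·(-1))
  = (-2 + 12, 12 + 8, 17 + 11)
  = (10, 20, 28)

(10, 20, 28)


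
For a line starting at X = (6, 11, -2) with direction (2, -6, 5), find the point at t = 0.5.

P(t) = X + t·d
  = (6 + 2·0.5, 11 + (-6)·0.5, -2 + 5·0.5)
  = (6 + 1, 11 - 3, -2 + 2.5)
  = (7, 8, 0.5)

(7, 8, 0.5)


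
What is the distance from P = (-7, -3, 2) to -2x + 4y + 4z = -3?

distance = |a·x₀ + b·y₀ + c·z₀ - d| / √(a² + b² + c²)
  = |(-2)·(-7) + 4·(-3) + 4·2 - (-3)| / √((-2)² + 4² + 4²)
  = |14 - 12 + 8 + 3| / √(4 + 16 + 16)
  = |13| / √36
  = 13 / 6
  ≈ 2.167

2.167


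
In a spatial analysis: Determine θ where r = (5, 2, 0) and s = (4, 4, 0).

r·s = 5·4 + 2·4 + 0·0 = 20 + 8 + 0 = 28
|r| = √(5² + 2² + 0²) = √29 ≈ 5.385
|s| = √(4² + 4² + 0²) = √32 ≈ 5.657
cos θ = (r·s)/(|r||s|) = 28/(5.385·5.657) ≈ 0.9191
θ = arccos(0.9191) ≈ 23.2°

23.2°


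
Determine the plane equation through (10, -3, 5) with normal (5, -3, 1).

The plane through P with normal n = (a, b, c) satisfies n·(r - P) = 0,
i.e. ax + by + cz = a·x₀ + b·y₀ + c·z₀.
d = 5·10 + (-3)·(-3) + 1·5
  = 50 + 9 + 5
  = 64
Equation: 5x - 3y + z = 64

5x - 3y + z = 64


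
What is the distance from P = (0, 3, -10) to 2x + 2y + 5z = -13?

distance = |a·x₀ + b·y₀ + c·z₀ - d| / √(a² + b² + c²)
  = |2·0 + 2·3 + 5·(-10) - (-13)| / √(2² + 2² + 5²)
  = |0 + 6 - 50 + 13| / √(4 + 4 + 25)
  = |-31| / √33
  = 31 / 5.745
  ≈ 5.396

5.396


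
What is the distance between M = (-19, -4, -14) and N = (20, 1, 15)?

d = √[(x₂-x₁)² + (y₂-y₁)² + (z₂-z₁)²]
  = √[39² + 5² + 29²]
  = √[1521 + 25 + 841]
  = √2387
  ≈ 48.86

48.86


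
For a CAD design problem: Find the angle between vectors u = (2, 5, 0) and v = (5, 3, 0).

u·v = 2·5 + 5·3 + 0·0 = 10 + 15 + 0 = 25
|u| = √(2² + 5² + 0²) = √29 ≈ 5.385
|v| = √(5² + 3² + 0²) = √34 ≈ 5.831
cos θ = (u·v)/(|u||v|) = 25/(5.385·5.831) ≈ 0.7962
θ = arccos(0.7962) ≈ 37.23°

37.23°


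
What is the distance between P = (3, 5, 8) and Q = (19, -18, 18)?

d = √[(x₂-x₁)² + (y₂-y₁)² + (z₂-z₁)²]
  = √[16² + (-23)² + 10²]
  = √[256 + 529 + 100]
  = √885
  ≈ 29.75

29.75


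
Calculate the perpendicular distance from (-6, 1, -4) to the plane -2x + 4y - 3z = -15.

distance = |a·x₀ + b·y₀ + c·z₀ - d| / √(a² + b² + c²)
  = |(-2)·(-6) + 4·1 + (-3)·(-4) - (-15)| / √((-2)² + 4² + (-3)²)
  = |12 + 4 + 12 + 15| / √(4 + 16 + 9)
  = |43| / √29
  = 43 / 5.385
  ≈ 7.985

7.985


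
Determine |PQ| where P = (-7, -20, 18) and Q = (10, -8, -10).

d = √[(x₂-x₁)² + (y₂-y₁)² + (z₂-z₁)²]
  = √[17² + 12² + (-28)²]
  = √[289 + 144 + 784]
  = √1217
  ≈ 34.89

34.89


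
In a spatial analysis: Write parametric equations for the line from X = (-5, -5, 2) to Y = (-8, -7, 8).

Direction vector d = Y - X = (-8 + 5, -7 + 5, 8 - 2) = (-3, -2, 6)
Parametric form r = X + t·d:
x = -5 - 3t, y = -5 - 2t, z = 2 + 6t

x = -5 - 3t, y = -5 - 2t, z = 2 + 6t


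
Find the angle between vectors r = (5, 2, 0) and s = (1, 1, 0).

r·s = 5·1 + 2·1 + 0·0 = 5 + 2 + 0 = 7
|r| = √(5² + 2² + 0²) = √29 ≈ 5.385
|s| = √(1² + 1² + 0²) = √2 ≈ 1.414
cos θ = (r·s)/(|r||s|) = 7/(5.385·1.414) ≈ 0.9191
θ = arccos(0.9191) ≈ 23.2°

23.2°


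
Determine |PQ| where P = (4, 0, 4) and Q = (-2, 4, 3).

d = √[(x₂-x₁)² + (y₂-y₁)² + (z₂-z₁)²]
  = √[(-6)² + 4² + (-1)²]
  = √[36 + 16 + 1]
  = √53
  ≈ 7.28

7.28


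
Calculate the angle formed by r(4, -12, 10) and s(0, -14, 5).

r·s = 4·0 + (-12)·(-14) + 10·5 = 0 + 168 + 50 = 218
|r| = √(4² + (-12)² + 10²) = √260 ≈ 16.12
|s| = √(0² + (-14)² + 5²) = √221 ≈ 14.87
cos θ = (r·s)/(|r||s|) = 218/(16.12·14.87) ≈ 0.9094
θ = arccos(0.9094) ≈ 24.57°

24.57°


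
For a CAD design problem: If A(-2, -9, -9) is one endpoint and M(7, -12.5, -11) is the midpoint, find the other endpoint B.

B = 2M - A
  = (2·7 - (-2), 2·(-12.5) - (-9), 2·(-11) - (-9))
  = (14 + 2, -25 + 9, -22 + 9)
  = (16, -16, -13)

(16, -16, -13)


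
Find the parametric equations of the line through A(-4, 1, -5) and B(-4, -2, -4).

Direction vector d = B - A = (-4 + 4, -2 - 1, -4 + 5) = (0, -3, 1)
Parametric form r = A + t·d:
x = -4, y = 1 - 3t, z = -5 + t

x = -4, y = 1 - 3t, z = -5 + t


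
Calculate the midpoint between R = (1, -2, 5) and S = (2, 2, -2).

M = ((x₁+x₂)/2, (y₁+y₂)/2, (z₁+z₂)/2)
  = ((1 + 2)/2, (-2 + 2)/2, (5 - 2)/2)
  = (3/2, 0/2, 3/2)
  = (1.5, 0, 1.5)

(1.5, 0, 1.5)


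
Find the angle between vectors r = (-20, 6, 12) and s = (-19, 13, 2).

r·s = (-20)·(-19) + 6·13 + 12·2 = 380 + 78 + 24 = 482
|r| = √((-20)² + 6² + 12²) = √580 ≈ 24.08
|s| = √((-19)² + 13² + 2²) = √534 ≈ 23.11
cos θ = (r·s)/(|r||s|) = 482/(24.08·23.11) ≈ 0.8661
θ = arccos(0.8661) ≈ 29.99°

29.99°


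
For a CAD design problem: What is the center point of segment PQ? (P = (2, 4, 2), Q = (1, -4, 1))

M = ((x₁+x₂)/2, (y₁+y₂)/2, (z₁+z₂)/2)
  = ((2 + 1)/2, (4 - 4)/2, (2 + 1)/2)
  = (3/2, 0/2, 3/2)
  = (1.5, 0, 1.5)

(1.5, 0, 1.5)


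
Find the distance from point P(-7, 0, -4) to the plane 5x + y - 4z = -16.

distance = |a·x₀ + b·y₀ + c·z₀ - d| / √(a² + b² + c²)
  = |5·(-7) + 1·0 + (-4)·(-4) - (-16)| / √(5² + 1² + (-4)²)
  = |-35 + 0 + 16 + 16| / √(25 + 1 + 16)
  = |-3| / √42
  = 3 / 6.481
  ≈ 0.4629

0.4629


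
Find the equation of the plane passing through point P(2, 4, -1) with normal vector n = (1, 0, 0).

The plane through P with normal n = (a, b, c) satisfies n·(r - P) = 0,
i.e. ax + by + cz = a·x₀ + b·y₀ + c·z₀.
d = 1·2 + 0·4 + 0·(-1)
  = 2 + 0 + 0
  = 2
Equation: x = 2

x = 2


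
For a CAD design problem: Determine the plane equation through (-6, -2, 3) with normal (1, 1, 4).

The plane through P with normal n = (a, b, c) satisfies n·(r - P) = 0,
i.e. ax + by + cz = a·x₀ + b·y₀ + c·z₀.
d = 1·(-6) + 1·(-2) + 4·3
  = -6 - 2 + 12
  = 4
Equation: x + y + 4z = 4

x + y + 4z = 4


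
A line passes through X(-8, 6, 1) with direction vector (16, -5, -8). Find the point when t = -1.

P(t) = X + t·d
  = (-8 + 16·(-1), 6 + (-5)·(-1), 1 + (-8)·(-1))
  = (-8 - 16, 6 + 5, 1 + 8)
  = (-24, 11, 9)

(-24, 11, 9)


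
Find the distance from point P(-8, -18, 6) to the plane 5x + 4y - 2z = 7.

distance = |a·x₀ + b·y₀ + c·z₀ - d| / √(a² + b² + c²)
  = |5·(-8) + 4·(-18) + (-2)·6 - 7| / √(5² + 4² + (-2)²)
  = |-40 - 72 - 12 - 7| / √(25 + 16 + 4)
  = |-131| / √45
  = 131 / 6.708
  ≈ 19.53

19.53


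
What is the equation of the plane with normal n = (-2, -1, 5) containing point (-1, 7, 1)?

The plane through P with normal n = (a, b, c) satisfies n·(r - P) = 0,
i.e. ax + by + cz = a·x₀ + b·y₀ + c·z₀.
d = (-2)·(-1) + (-1)·7 + 5·1
  = 2 - 7 + 5
  = 0
Equation: -2x - y + 5z = 0

-2x - y + 5z = 0


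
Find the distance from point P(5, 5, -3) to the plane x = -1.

distance = |a·x₀ + b·y₀ + c·z₀ - d| / √(a² + b² + c²)
  = |1·5 + 0·5 + 0·(-3) - (-1)| / √(1² + 0² + 0²)
  = |5 + 0 + 0 + 1| / √(1 + 0 + 0)
  = |6| / √1
  = 6 / 1
  ≈ 6

6


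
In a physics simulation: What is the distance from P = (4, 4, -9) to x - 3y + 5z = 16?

distance = |a·x₀ + b·y₀ + c·z₀ - d| / √(a² + b² + c²)
  = |1·4 + (-3)·4 + 5·(-9) - 16| / √(1² + (-3)² + 5²)
  = |4 - 12 - 45 - 16| / √(1 + 9 + 25)
  = |-69| / √35
  = 69 / 5.916
  ≈ 11.66

11.66


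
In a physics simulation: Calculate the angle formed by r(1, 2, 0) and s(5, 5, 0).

r·s = 1·5 + 2·5 + 0·0 = 5 + 10 + 0 = 15
|r| = √(1² + 2² + 0²) = √5 ≈ 2.236
|s| = √(5² + 5² + 0²) = √50 ≈ 7.071
cos θ = (r·s)/(|r||s|) = 15/(2.236·7.071) ≈ 0.9487
θ = arccos(0.9487) ≈ 18.43°

18.43°


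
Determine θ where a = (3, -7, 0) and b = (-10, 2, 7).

a·b = 3·(-10) + (-7)·2 + 0·7 = -30 - 14 + 0 = -44
|a| = √(3² + (-7)² + 0²) = √58 ≈ 7.616
|b| = √((-10)² + 2² + 7²) = √153 ≈ 12.37
cos θ = (a·b)/(|a||b|) = -44/(7.616·12.37) ≈ -0.4671
θ = arccos(-0.4671) ≈ 117.8°

117.8°


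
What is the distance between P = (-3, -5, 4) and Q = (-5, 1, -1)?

d = √[(x₂-x₁)² + (y₂-y₁)² + (z₂-z₁)²]
  = √[(-2)² + 6² + (-5)²]
  = √[4 + 36 + 25]
  = √65
  ≈ 8.062

8.062


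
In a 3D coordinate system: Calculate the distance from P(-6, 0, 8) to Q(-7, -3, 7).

d = √[(x₂-x₁)² + (y₂-y₁)² + (z₂-z₁)²]
  = √[(-1)² + (-3)² + (-1)²]
  = √[1 + 9 + 1]
  = √11
  ≈ 3.317

3.317


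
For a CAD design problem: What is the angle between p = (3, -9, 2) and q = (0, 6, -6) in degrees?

p·q = 3·0 + (-9)·6 + 2·(-6) = 0 - 54 - 12 = -66
|p| = √(3² + (-9)² + 2²) = √94 ≈ 9.695
|q| = √(0² + 6² + (-6)²) = √72 ≈ 8.485
cos θ = (p·q)/(|p||q|) = -66/(9.695·8.485) ≈ -0.8023
θ = arccos(-0.8023) ≈ 143.3°

143.3°


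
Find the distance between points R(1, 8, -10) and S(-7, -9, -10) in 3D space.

d = √[(x₂-x₁)² + (y₂-y₁)² + (z₂-z₁)²]
  = √[(-8)² + (-17)² + 0²]
  = √[64 + 289 + 0]
  = √353
  ≈ 18.79

18.79


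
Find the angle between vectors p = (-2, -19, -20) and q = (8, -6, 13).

p·q = (-2)·8 + (-19)·(-6) + (-20)·13 = -16 + 114 - 260 = -162
|p| = √((-2)² + (-19)² + (-20)²) = √765 ≈ 27.66
|q| = √(8² + (-6)² + 13²) = √269 ≈ 16.4
cos θ = (p·q)/(|p||q|) = -162/(27.66·16.4) ≈ -0.3571
θ = arccos(-0.3571) ≈ 110.9°

110.9°


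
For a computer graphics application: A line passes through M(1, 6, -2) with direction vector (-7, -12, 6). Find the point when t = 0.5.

P(t) = M + t·d
  = (1 + (-7)·0.5, 6 + (-12)·0.5, -2 + 6·0.5)
  = (1 - 3.5, 6 - 6, -2 + 3)
  = (-2.5, 0, 1)

(-2.5, 0, 1)


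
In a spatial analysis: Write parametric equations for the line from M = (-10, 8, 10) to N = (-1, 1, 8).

Direction vector d = N - M = (-1 + 10, 1 - 8, 8 - 10) = (9, -7, -2)
Parametric form r = M + t·d:
x = -10 + 9t, y = 8 - 7t, z = 10 - 2t

x = -10 + 9t, y = 8 - 7t, z = 10 - 2t


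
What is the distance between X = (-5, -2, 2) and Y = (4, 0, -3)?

d = √[(x₂-x₁)² + (y₂-y₁)² + (z₂-z₁)²]
  = √[9² + 2² + (-5)²]
  = √[81 + 4 + 25]
  = √110
  ≈ 10.49

10.49


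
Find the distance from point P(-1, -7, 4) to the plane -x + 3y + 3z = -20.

distance = |a·x₀ + b·y₀ + c·z₀ - d| / √(a² + b² + c²)
  = |(-1)·(-1) + 3·(-7) + 3·4 - (-20)| / √((-1)² + 3² + 3²)
  = |1 - 21 + 12 + 20| / √(1 + 9 + 9)
  = |12| / √19
  = 12 / 4.359
  ≈ 2.753

2.753


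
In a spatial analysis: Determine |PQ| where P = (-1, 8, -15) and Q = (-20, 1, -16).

d = √[(x₂-x₁)² + (y₂-y₁)² + (z₂-z₁)²]
  = √[(-19)² + (-7)² + (-1)²]
  = √[361 + 49 + 1]
  = √411
  ≈ 20.27

20.27


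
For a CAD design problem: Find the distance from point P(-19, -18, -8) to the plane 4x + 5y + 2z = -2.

distance = |a·x₀ + b·y₀ + c·z₀ - d| / √(a² + b² + c²)
  = |4·(-19) + 5·(-18) + 2·(-8) - (-2)| / √(4² + 5² + 2²)
  = |-76 - 90 - 16 + 2| / √(16 + 25 + 4)
  = |-180| / √45
  = 180 / 6.708
  ≈ 26.83

26.83


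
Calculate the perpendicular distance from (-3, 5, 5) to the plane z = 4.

distance = |a·x₀ + b·y₀ + c·z₀ - d| / √(a² + b² + c²)
  = |0·(-3) + 0·5 + 1·5 - 4| / √(0² + 0² + 1²)
  = |0 + 0 + 5 - 4| / √(0 + 0 + 1)
  = |1| / √1
  = 1 / 1
  ≈ 1

1


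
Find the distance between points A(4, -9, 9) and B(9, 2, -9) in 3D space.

d = √[(x₂-x₁)² + (y₂-y₁)² + (z₂-z₁)²]
  = √[5² + 11² + (-18)²]
  = √[25 + 121 + 324]
  = √470
  ≈ 21.68

21.68


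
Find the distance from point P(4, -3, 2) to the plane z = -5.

distance = |a·x₀ + b·y₀ + c·z₀ - d| / √(a² + b² + c²)
  = |0·4 + 0·(-3) + 1·2 - (-5)| / √(0² + 0² + 1²)
  = |0 + 0 + 2 + 5| / √(0 + 0 + 1)
  = |7| / √1
  = 7 / 1
  ≈ 7

7


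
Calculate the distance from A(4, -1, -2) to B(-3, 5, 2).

d = √[(x₂-x₁)² + (y₂-y₁)² + (z₂-z₁)²]
  = √[(-7)² + 6² + 4²]
  = √[49 + 36 + 16]
  = √101
  ≈ 10.05

10.05


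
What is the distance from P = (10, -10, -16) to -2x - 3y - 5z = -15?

distance = |a·x₀ + b·y₀ + c·z₀ - d| / √(a² + b² + c²)
  = |(-2)·10 + (-3)·(-10) + (-5)·(-16) - (-15)| / √((-2)² + (-3)² + (-5)²)
  = |-20 + 30 + 80 + 15| / √(4 + 9 + 25)
  = |105| / √38
  = 105 / 6.164
  ≈ 17.03

17.03


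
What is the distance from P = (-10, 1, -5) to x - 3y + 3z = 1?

distance = |a·x₀ + b·y₀ + c·z₀ - d| / √(a² + b² + c²)
  = |1·(-10) + (-3)·1 + 3·(-5) - 1| / √(1² + (-3)² + 3²)
  = |-10 - 3 - 15 - 1| / √(1 + 9 + 9)
  = |-29| / √19
  = 29 / 4.359
  ≈ 6.653

6.653


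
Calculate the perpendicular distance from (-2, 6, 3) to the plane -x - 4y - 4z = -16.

distance = |a·x₀ + b·y₀ + c·z₀ - d| / √(a² + b² + c²)
  = |(-1)·(-2) + (-4)·6 + (-4)·3 - (-16)| / √((-1)² + (-4)² + (-4)²)
  = |2 - 24 - 12 + 16| / √(1 + 16 + 16)
  = |-18| / √33
  = 18 / 5.745
  ≈ 3.133

3.133


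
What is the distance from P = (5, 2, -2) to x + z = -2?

distance = |a·x₀ + b·y₀ + c·z₀ - d| / √(a² + b² + c²)
  = |1·5 + 0·2 + 1·(-2) - (-2)| / √(1² + 0² + 1²)
  = |5 + 0 - 2 + 2| / √(1 + 0 + 1)
  = |5| / √2
  = 5 / 1.414
  ≈ 3.536

3.536


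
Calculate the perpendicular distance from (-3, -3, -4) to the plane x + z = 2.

distance = |a·x₀ + b·y₀ + c·z₀ - d| / √(a² + b² + c²)
  = |1·(-3) + 0·(-3) + 1·(-4) - 2| / √(1² + 0² + 1²)
  = |-3 + 0 - 4 - 2| / √(1 + 0 + 1)
  = |-9| / √2
  = 9 / 1.414
  ≈ 6.364

6.364


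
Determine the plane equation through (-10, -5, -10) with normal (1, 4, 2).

The plane through P with normal n = (a, b, c) satisfies n·(r - P) = 0,
i.e. ax + by + cz = a·x₀ + b·y₀ + c·z₀.
d = 1·(-10) + 4·(-5) + 2·(-10)
  = -10 - 20 - 20
  = -50
Equation: x + 4y + 2z = -50

x + 4y + 2z = -50


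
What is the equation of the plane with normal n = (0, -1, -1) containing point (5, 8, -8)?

The plane through P with normal n = (a, b, c) satisfies n·(r - P) = 0,
i.e. ax + by + cz = a·x₀ + b·y₀ + c·z₀.
d = 0·5 + (-1)·8 + (-1)·(-8)
  = 0 - 8 + 8
  = 0
Equation: -y - z = 0

-y - z = 0


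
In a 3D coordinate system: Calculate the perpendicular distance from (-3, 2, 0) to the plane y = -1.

distance = |a·x₀ + b·y₀ + c·z₀ - d| / √(a² + b² + c²)
  = |0·(-3) + 1·2 + 0·0 - (-1)| / √(0² + 1² + 0²)
  = |0 + 2 + 0 + 1| / √(0 + 1 + 0)
  = |3| / √1
  = 3 / 1
  ≈ 3

3


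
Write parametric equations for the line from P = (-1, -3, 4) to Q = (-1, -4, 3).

Direction vector d = Q - P = (-1 + 1, -4 + 3, 3 - 4) = (0, -1, -1)
Parametric form r = P + t·d:
x = -1, y = -3 - t, z = 4 - t

x = -1, y = -3 - t, z = 4 - t


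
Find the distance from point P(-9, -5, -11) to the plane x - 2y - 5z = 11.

distance = |a·x₀ + b·y₀ + c·z₀ - d| / √(a² + b² + c²)
  = |1·(-9) + (-2)·(-5) + (-5)·(-11) - 11| / √(1² + (-2)² + (-5)²)
  = |-9 + 10 + 55 - 11| / √(1 + 4 + 25)
  = |45| / √30
  = 45 / 5.477
  ≈ 8.216

8.216


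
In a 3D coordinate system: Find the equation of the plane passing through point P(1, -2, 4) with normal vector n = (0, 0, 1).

The plane through P with normal n = (a, b, c) satisfies n·(r - P) = 0,
i.e. ax + by + cz = a·x₀ + b·y₀ + c·z₀.
d = 0·1 + 0·(-2) + 1·4
  = 0 + 0 + 4
  = 4
Equation: z = 4

z = 4


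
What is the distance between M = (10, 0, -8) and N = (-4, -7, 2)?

d = √[(x₂-x₁)² + (y₂-y₁)² + (z₂-z₁)²]
  = √[(-14)² + (-7)² + 10²]
  = √[196 + 49 + 100]
  = √345
  ≈ 18.57

18.57


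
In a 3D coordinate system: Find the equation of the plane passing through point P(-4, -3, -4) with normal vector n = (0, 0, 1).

The plane through P with normal n = (a, b, c) satisfies n·(r - P) = 0,
i.e. ax + by + cz = a·x₀ + b·y₀ + c·z₀.
d = 0·(-4) + 0·(-3) + 1·(-4)
  = 0 + 0 - 4
  = -4
Equation: z = -4

z = -4


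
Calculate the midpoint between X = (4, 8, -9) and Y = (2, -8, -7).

M = ((x₁+x₂)/2, (y₁+y₂)/2, (z₁+z₂)/2)
  = ((4 + 2)/2, (8 - 8)/2, (-9 - 7)/2)
  = (6/2, 0/2, -16/2)
  = (3, 0, -8)

(3, 0, -8)


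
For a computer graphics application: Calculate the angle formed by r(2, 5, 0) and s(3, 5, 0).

r·s = 2·3 + 5·5 + 0·0 = 6 + 25 + 0 = 31
|r| = √(2² + 5² + 0²) = √29 ≈ 5.385
|s| = √(3² + 5² + 0²) = √34 ≈ 5.831
cos θ = (r·s)/(|r||s|) = 31/(5.385·5.831) ≈ 0.9872
θ = arccos(0.9872) ≈ 9.162°

9.162°


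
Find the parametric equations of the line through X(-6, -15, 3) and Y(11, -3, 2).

Direction vector d = Y - X = (11 + 6, -3 + 15, 2 - 3) = (17, 12, -1)
Parametric form r = X + t·d:
x = -6 + 17t, y = -15 + 12t, z = 3 - t

x = -6 + 17t, y = -15 + 12t, z = 3 - t


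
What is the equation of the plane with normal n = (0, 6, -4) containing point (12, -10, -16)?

The plane through P with normal n = (a, b, c) satisfies n·(r - P) = 0,
i.e. ax + by + cz = a·x₀ + b·y₀ + c·z₀.
d = 0·12 + 6·(-10) + (-4)·(-16)
  = 0 - 60 + 64
  = 4
Equation: 6y - 4z = 4

6y - 4z = 4


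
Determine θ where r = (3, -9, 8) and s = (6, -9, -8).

r·s = 3·6 + (-9)·(-9) + 8·(-8) = 18 + 81 - 64 = 35
|r| = √(3² + (-9)² + 8²) = √154 ≈ 12.41
|s| = √(6² + (-9)² + (-8)²) = √181 ≈ 13.45
cos θ = (r·s)/(|r||s|) = 35/(12.41·13.45) ≈ 0.2096
θ = arccos(0.2096) ≈ 77.9°

77.9°


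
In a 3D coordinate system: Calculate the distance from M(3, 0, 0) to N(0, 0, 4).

d = √[(x₂-x₁)² + (y₂-y₁)² + (z₂-z₁)²]
  = √[(-3)² + 0² + 4²]
  = √[9 + 0 + 16]
  = √25
  ≈ 5

5


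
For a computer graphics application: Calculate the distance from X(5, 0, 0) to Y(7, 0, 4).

d = √[(x₂-x₁)² + (y₂-y₁)² + (z₂-z₁)²]
  = √[2² + 0² + 4²]
  = √[4 + 0 + 16]
  = √20
  ≈ 4.472

4.472


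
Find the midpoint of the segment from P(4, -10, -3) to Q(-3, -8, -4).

M = ((x₁+x₂)/2, (y₁+y₂)/2, (z₁+z₂)/2)
  = ((4 - 3)/2, (-10 - 8)/2, (-3 - 4)/2)
  = (1/2, -18/2, -7/2)
  = (0.5, -9, -3.5)

(0.5, -9, -3.5)


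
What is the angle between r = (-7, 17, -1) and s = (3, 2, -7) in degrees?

r·s = (-7)·3 + 17·2 + (-1)·(-7) = -21 + 34 + 7 = 20
|r| = √((-7)² + 17² + (-1)²) = √339 ≈ 18.41
|s| = √(3² + 2² + (-7)²) = √62 ≈ 7.874
cos θ = (r·s)/(|r||s|) = 20/(18.41·7.874) ≈ 0.138
θ = arccos(0.138) ≈ 82.07°

82.07°


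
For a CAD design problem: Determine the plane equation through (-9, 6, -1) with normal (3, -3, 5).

The plane through P with normal n = (a, b, c) satisfies n·(r - P) = 0,
i.e. ax + by + cz = a·x₀ + b·y₀ + c·z₀.
d = 3·(-9) + (-3)·6 + 5·(-1)
  = -27 - 18 - 5
  = -50
Equation: 3x - 3y + 5z = -50

3x - 3y + 5z = -50


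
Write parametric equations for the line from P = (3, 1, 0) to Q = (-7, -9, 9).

Direction vector d = Q - P = (-7 - 3, -9 - 1, 9 + 0) = (-10, -10, 9)
Parametric form r = P + t·d:
x = 3 - 10t, y = 1 - 10t, z = 0 + 9t

x = 3 - 10t, y = 1 - 10t, z = 0 + 9t


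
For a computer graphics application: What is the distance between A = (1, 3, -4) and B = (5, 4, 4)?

d = √[(x₂-x₁)² + (y₂-y₁)² + (z₂-z₁)²]
  = √[4² + 1² + 8²]
  = √[16 + 1 + 64]
  = √81
  ≈ 9

9


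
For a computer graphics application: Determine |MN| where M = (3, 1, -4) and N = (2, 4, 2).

d = √[(x₂-x₁)² + (y₂-y₁)² + (z₂-z₁)²]
  = √[(-1)² + 3² + 6²]
  = √[1 + 9 + 36]
  = √46
  ≈ 6.782

6.782


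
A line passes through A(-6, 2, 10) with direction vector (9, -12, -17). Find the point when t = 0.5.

P(t) = A + t·d
  = (-6 + 9·0.5, 2 + (-12)·0.5, 10 + (-17)·0.5)
  = (-6 + 4.5, 2 - 6, 10 - 8.5)
  = (-1.5, -4, 1.5)

(-1.5, -4, 1.5)


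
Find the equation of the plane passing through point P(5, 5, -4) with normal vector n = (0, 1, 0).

The plane through P with normal n = (a, b, c) satisfies n·(r - P) = 0,
i.e. ax + by + cz = a·x₀ + b·y₀ + c·z₀.
d = 0·5 + 1·5 + 0·(-4)
  = 0 + 5 + 0
  = 5
Equation: y = 5

y = 5


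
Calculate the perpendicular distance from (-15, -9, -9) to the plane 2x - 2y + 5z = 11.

distance = |a·x₀ + b·y₀ + c·z₀ - d| / √(a² + b² + c²)
  = |2·(-15) + (-2)·(-9) + 5·(-9) - 11| / √(2² + (-2)² + 5²)
  = |-30 + 18 - 45 - 11| / √(4 + 4 + 25)
  = |-68| / √33
  = 68 / 5.745
  ≈ 11.84

11.84


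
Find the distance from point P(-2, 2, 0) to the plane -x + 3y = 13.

distance = |a·x₀ + b·y₀ + c·z₀ - d| / √(a² + b² + c²)
  = |(-1)·(-2) + 3·2 + 0·0 - 13| / √((-1)² + 3² + 0²)
  = |2 + 6 + 0 - 13| / √(1 + 9 + 0)
  = |-5| / √10
  = 5 / 3.162
  ≈ 1.581

1.581


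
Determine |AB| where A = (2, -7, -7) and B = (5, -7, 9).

d = √[(x₂-x₁)² + (y₂-y₁)² + (z₂-z₁)²]
  = √[3² + 0² + 16²]
  = √[9 + 0 + 256]
  = √265
  ≈ 16.28

16.28


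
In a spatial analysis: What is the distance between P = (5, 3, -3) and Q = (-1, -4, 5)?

d = √[(x₂-x₁)² + (y₂-y₁)² + (z₂-z₁)²]
  = √[(-6)² + (-7)² + 8²]
  = √[36 + 49 + 64]
  = √149
  ≈ 12.21

12.21


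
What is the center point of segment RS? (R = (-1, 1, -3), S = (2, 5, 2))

M = ((x₁+x₂)/2, (y₁+y₂)/2, (z₁+z₂)/2)
  = ((-1 + 2)/2, (1 + 5)/2, (-3 + 2)/2)
  = (1/2, 6/2, -1/2)
  = (0.5, 3, -0.5)

(0.5, 3, -0.5)


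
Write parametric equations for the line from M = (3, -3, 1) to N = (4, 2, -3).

Direction vector d = N - M = (4 - 3, 2 + 3, -3 - 1) = (1, 5, -4)
Parametric form r = M + t·d:
x = 3 + t, y = -3 + 5t, z = 1 - 4t

x = 3 + t, y = -3 + 5t, z = 1 - 4t


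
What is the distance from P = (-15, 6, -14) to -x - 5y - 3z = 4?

distance = |a·x₀ + b·y₀ + c·z₀ - d| / √(a² + b² + c²)
  = |(-1)·(-15) + (-5)·6 + (-3)·(-14) - 4| / √((-1)² + (-5)² + (-3)²)
  = |15 - 30 + 42 - 4| / √(1 + 25 + 9)
  = |23| / √35
  = 23 / 5.916
  ≈ 3.888

3.888


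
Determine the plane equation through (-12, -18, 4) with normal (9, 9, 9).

The plane through P with normal n = (a, b, c) satisfies n·(r - P) = 0,
i.e. ax + by + cz = a·x₀ + b·y₀ + c·z₀.
d = 9·(-12) + 9·(-18) + 9·4
  = -108 - 162 + 36
  = -234
Equation: 9x + 9y + 9z = -234

9x + 9y + 9z = -234


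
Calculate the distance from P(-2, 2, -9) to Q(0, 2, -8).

d = √[(x₂-x₁)² + (y₂-y₁)² + (z₂-z₁)²]
  = √[2² + 0² + 1²]
  = √[4 + 0 + 1]
  = √5
  ≈ 2.236

2.236


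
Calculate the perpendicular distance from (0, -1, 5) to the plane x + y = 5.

distance = |a·x₀ + b·y₀ + c·z₀ - d| / √(a² + b² + c²)
  = |1·0 + 1·(-1) + 0·5 - 5| / √(1² + 1² + 0²)
  = |0 - 1 + 0 - 5| / √(1 + 1 + 0)
  = |-6| / √2
  = 6 / 1.414
  ≈ 4.243

4.243


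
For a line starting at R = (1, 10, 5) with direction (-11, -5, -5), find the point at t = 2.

P(t) = R + t·d
  = (1 + (-11)·2, 10 + (-5)·2, 5 + (-5)·2)
  = (1 - 22, 10 - 10, 5 - 10)
  = (-21, 0, -5)

(-21, 0, -5)


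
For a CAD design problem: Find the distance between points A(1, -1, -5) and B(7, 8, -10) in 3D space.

d = √[(x₂-x₁)² + (y₂-y₁)² + (z₂-z₁)²]
  = √[6² + 9² + (-5)²]
  = √[36 + 81 + 25]
  = √142
  ≈ 11.92

11.92


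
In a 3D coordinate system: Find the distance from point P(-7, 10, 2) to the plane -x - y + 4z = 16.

distance = |a·x₀ + b·y₀ + c·z₀ - d| / √(a² + b² + c²)
  = |(-1)·(-7) + (-1)·10 + 4·2 - 16| / √((-1)² + (-1)² + 4²)
  = |7 - 10 + 8 - 16| / √(1 + 1 + 16)
  = |-11| / √18
  = 11 / 4.243
  ≈ 2.593

2.593


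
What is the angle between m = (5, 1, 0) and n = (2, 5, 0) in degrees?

m·n = 5·2 + 1·5 + 0·0 = 10 + 5 + 0 = 15
|m| = √(5² + 1² + 0²) = √26 ≈ 5.099
|n| = √(2² + 5² + 0²) = √29 ≈ 5.385
cos θ = (m·n)/(|m||n|) = 15/(5.099·5.385) ≈ 0.5463
θ = arccos(0.5463) ≈ 56.89°

56.89°


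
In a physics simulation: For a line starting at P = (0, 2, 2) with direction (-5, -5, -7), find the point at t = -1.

P(t) = P + t·d
  = (0 + (-5)·(-1), 2 + (-5)·(-1), 2 + (-7)·(-1))
  = (0 + 5, 2 + 5, 2 + 7)
  = (5, 7, 9)

(5, 7, 9)


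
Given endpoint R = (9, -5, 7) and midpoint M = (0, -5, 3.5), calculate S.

S = 2M - R
  = (2·0 - 9, 2·(-5) - (-5), 2·3.5 - 7)
  = (0 - 9, -10 + 5, 7 - 7)
  = (-9, -5, 0)

(-9, -5, 0)


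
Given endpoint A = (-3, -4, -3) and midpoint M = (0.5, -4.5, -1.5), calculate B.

B = 2M - A
  = (2·0.5 - (-3), 2·(-4.5) - (-4), 2·(-1.5) - (-3))
  = (1 + 3, -9 + 4, -3 + 3)
  = (4, -5, 0)

(4, -5, 0)
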